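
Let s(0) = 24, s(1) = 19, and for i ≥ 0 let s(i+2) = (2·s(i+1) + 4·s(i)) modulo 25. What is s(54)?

We have s(0) = 24,  s(1) = 19,  s(2) = 9,  s(3) = 19,  s(4) = 24,  s(5) = 24,  s(6) = 19.
Since (s(5), s(6)) = (s(0), s(1)) = (24, 19) (two consecutive terms determine the rest), the sequence is periodic with period 5.
(54 - 0) mod 5 = 4, so s(54) = s(4) = 24.

24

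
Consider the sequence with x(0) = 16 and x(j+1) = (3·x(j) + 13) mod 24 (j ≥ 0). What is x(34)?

We have x(0) = 16,  x(1) = 13,  x(2) = 4,  x(3) = 1,  x(4) = 16.
Since x(4) = x(0) = 16, the sequence is periodic with period 4.
So x(34) = x(0 + ((34-0) mod 4)) = x(2) = 4.

4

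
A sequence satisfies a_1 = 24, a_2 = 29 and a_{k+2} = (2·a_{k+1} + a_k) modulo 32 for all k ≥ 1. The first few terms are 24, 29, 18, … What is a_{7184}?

29

a_1 = 24,  a_2 = 29,  a_3 = 18,  a_4 = 1,  a_5 = 20,  a_6 = 9,  a_7 = 6,  a_8 = 21,  a_9 = 16,  a_{10} = 21,  a_{11} = 26,  a_{12} = 9,  a_{13} = 12,  a_{14} = 1,  a_{15} = 14,  a_{16} = 29,  a_{17} = 8,  a_{18} = 13,  a_{19} = 2,  a_{20} = 17,  a_{21} = 4,  a_{22} = 25,  a_{23} = 22,  a_{24} = 5,  a_{25} = 0,  a_{26} = 5,  a_{27} = 10,  a_{28} = 25,  a_{29} = 28,  a_{30} = 17,  a_{31} = 30,  a_{32} = 13,  a_{33} = 24,  a_{34} = 29.
The sequence repeats with period 32.
So a_{7184} = a_{1 + ((7184-1) mod 32)} = a_{16} = 29.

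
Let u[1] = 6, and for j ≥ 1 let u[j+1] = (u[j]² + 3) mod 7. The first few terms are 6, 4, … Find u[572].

3

Computing terms: u[1] = 6, u[2] = 4, u[3] = 5, u[4] = 0, u[5] = 3, u[6] = 5.
Since u[6] = u[3] = 5, the sequence is eventually periodic: after a pre-period of length 2 it cycles with period 3.
For j ≥ 3, u[j] depends only on (j - 3) mod 3. (572 - 3) mod 3 = 2, so u[572] = u[5] = 3.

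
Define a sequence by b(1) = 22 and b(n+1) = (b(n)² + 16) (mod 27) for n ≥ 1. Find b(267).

23

Computing terms: b(1) = 22; b(2) = 14; b(3) = 23; b(4) = 5; b(5) = 14.
Since b(5) = b(2) = 14, the sequence is eventually periodic: after a pre-period of length 1 it cycles with period 3.
For n ≥ 2, b(n) depends only on (n - 2) mod 3. (267 - 2) mod 3 = 1, so b(267) = b(3) = 23.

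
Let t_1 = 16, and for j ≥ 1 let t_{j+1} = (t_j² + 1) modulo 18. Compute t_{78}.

17

Listing terms: t_1 = 16, t_2 = 5, t_3 = 8, t_4 = 11, t_5 = 14, t_6 = 17, t_7 = 2, t_8 = 5.
Since t_8 = t_2 = 5, the sequence is eventually periodic: after a pre-period of length 1 it cycles with period 6.
For j ≥ 2, t_j depends only on (j - 2) mod 6. (78 - 2) mod 6 = 4, so t_{78} = t_6 = 17.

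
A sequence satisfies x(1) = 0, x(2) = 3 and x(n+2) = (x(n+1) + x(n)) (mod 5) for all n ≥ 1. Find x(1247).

4

We have x(1) = 0; x(2) = 3; x(3) = 3; x(4) = 1; x(5) = 4; x(6) = 0; x(7) = 4; x(8) = 4; x(9) = 3; x(10) = 2; x(11) = 0; x(12) = 2; x(13) = 2; x(14) = 4; x(15) = 1; x(16) = 0; x(17) = 1; x(18) = 1; x(19) = 2; x(20) = 3; x(21) = 0; x(22) = 3.
The sequence repeats with period 20.
(1247 - 1) mod 20 = 6, so x(1247) = x(7) = 4.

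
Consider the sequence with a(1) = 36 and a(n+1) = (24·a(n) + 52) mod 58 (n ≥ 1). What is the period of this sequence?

Listing terms: a(1) = 36, a(2) = 46, a(3) = 54, a(4) = 14, a(5) = 40, a(6) = 26, a(7) = 38, a(8) = 36.
The sequence repeats with period 7.

7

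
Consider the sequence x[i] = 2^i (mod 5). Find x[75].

Listing terms: x[0] = 1, x[1] = 2, x[2] = 4, x[3] = 3, x[4] = 1.
The sequence repeats with period 4.
(75 - 0) mod 4 = 3, so x[75] = x[3] = 3.

3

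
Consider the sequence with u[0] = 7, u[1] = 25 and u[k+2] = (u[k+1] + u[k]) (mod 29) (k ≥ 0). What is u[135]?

11

We have u[0] = 7; u[1] = 25; u[2] = 3; u[3] = 28; u[4] = 2; u[5] = 1; u[6] = 3; u[7] = 4; u[8] = 7; u[9] = 11; u[10] = 18; u[11] = 0; u[12] = 18; u[13] = 18; u[14] = 7; u[15] = 25.
Since (u[14], u[15]) = (u[0], u[1]) = (7, 25) (two consecutive terms determine the rest), the sequence is periodic with period 14.
So u[135] = u[0 + ((135-0) mod 14)] = u[9] = 11.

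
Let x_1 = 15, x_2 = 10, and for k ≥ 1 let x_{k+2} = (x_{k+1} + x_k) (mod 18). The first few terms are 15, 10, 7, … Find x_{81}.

Computing terms: x_1 = 15, x_2 = 10, x_3 = 7, x_4 = 17, x_5 = 6, x_6 = 5, x_7 = 11, x_8 = 16, x_9 = 9, x_{10} = 7, x_{11} = 16, x_{12} = 5, x_{13} = 3, x_{14} = 8, x_{15} = 11, x_{16} = 1, x_{17} = 12, x_{18} = 13, x_{19} = 7, x_{20} = 2, x_{21} = 9, x_{22} = 11, x_{23} = 2, x_{24} = 13, x_{25} = 15, x_{26} = 10.
The sequence repeats with period 24.
So x_{81} = x_{1 + ((81-1) mod 24)} = x_9 = 9.

9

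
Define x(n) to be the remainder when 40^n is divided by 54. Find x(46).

Listing terms: x(1) = 40, x(2) = 34, x(3) = 10, x(4) = 22, x(5) = 16, x(6) = 46, x(7) = 4, x(8) = 52, x(9) = 28, x(10) = 40.
The sequence repeats with period 9.
(46 - 1) mod 9 = 0, so x(46) = x(1) = 40.

40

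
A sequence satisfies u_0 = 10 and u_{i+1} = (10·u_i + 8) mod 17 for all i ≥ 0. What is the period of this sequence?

We have u_0 = 10; u_1 = 6; u_2 = 0; u_3 = 8; u_4 = 3; u_5 = 4; u_6 = 14; u_7 = 12; u_8 = 9; u_9 = 13; u_{10} = 2; u_{11} = 11; u_{12} = 16; u_{13} = 15; u_{14} = 5; u_{15} = 7; u_{16} = 10.
Since u_{16} = u_0 = 10, the sequence is periodic with period 16.

16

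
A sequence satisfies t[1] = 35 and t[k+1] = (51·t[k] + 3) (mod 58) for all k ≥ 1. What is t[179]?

23

t[1] = 35,  t[2] = 48,  t[3] = 15,  t[4] = 14,  t[5] = 21,  t[6] = 30,  t[7] = 25,  t[8] = 2,  t[9] = 47,  t[10] = 22,  t[11] = 23,  t[12] = 16,  t[13] = 7,  t[14] = 12,  t[15] = 35.
Since t[15] = t[1] = 35, the sequence is periodic with period 14.
(179 - 1) mod 14 = 10, so t[179] = t[11] = 23.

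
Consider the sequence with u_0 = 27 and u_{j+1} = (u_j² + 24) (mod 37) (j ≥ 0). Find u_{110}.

Listing terms: u_0 = 27; u_1 = 13; u_2 = 8; u_3 = 14; u_4 = 35; u_5 = 28; u_6 = 31; u_7 = 23; u_8 = 35.
Since u_8 = u_4 = 35, the sequence is eventually periodic: after a pre-period of length 4 it cycles with period 4.
For j ≥ 4, u_j depends only on (j - 4) mod 4. (110 - 4) mod 4 = 2, so u_{110} = u_6 = 31.

31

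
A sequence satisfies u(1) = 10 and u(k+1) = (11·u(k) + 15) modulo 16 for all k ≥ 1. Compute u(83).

Computing terms: u(1) = 10,  u(2) = 13,  u(3) = 14,  u(4) = 9,  u(5) = 2,  u(6) = 5,  u(7) = 6,  u(8) = 1,  u(9) = 10.
The sequence repeats with period 8.
So u(83) = u(1 + ((83-1) mod 8)) = u(3) = 14.

14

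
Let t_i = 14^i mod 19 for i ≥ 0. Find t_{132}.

7

We have t_0 = 1, t_1 = 14, t_2 = 6, t_3 = 8, t_4 = 17, t_5 = 10, t_6 = 7, t_7 = 3, t_8 = 4, t_9 = 18, t_{10} = 5, t_{11} = 13, t_{12} = 11, t_{13} = 2, t_{14} = 9, t_{15} = 12, t_{16} = 16, t_{17} = 15, t_{18} = 1.
The sequence repeats with period 18.
(132 - 0) mod 18 = 6, so t_{132} = t_6 = 7.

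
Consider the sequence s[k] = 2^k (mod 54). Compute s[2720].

4

Computing terms: s[1] = 2,  s[2] = 4,  s[3] = 8,  s[4] = 16,  s[5] = 32,  s[6] = 10,  s[7] = 20,  s[8] = 40,  s[9] = 26,  s[10] = 52,  s[11] = 50,  s[12] = 46,  s[13] = 38,  s[14] = 22,  s[15] = 44,  s[16] = 34,  s[17] = 14,  s[18] = 28,  s[19] = 2.
Since s[19] = s[1] = 2, the sequence is periodic with period 18.
(2720 - 1) mod 18 = 1, so s[2720] = s[2] = 4.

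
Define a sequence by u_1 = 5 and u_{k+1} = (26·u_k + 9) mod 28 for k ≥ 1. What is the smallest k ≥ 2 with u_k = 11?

u_1 = 5,  u_2 = 27,  u_3 = 11,  u_4 = 15,  u_5 = 7,  u_6 = 23,  u_7 = 19,  u_8 = 27.
Since u_8 = u_2 = 27, the sequence is eventually periodic: after a pre-period of length 1 it cycles with period 6.
The value 11 first appears (with k ≥ 2) at u_3.

3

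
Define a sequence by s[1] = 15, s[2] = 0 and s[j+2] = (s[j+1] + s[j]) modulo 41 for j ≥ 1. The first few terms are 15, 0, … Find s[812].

Listing terms: s[1] = 15, s[2] = 0, s[3] = 15, s[4] = 15, s[5] = 30, s[6] = 4, s[7] = 34, s[8] = 38, s[9] = 31, s[10] = 28, s[11] = 18, s[12] = 5, s[13] = 23, s[14] = 28, s[15] = 10, s[16] = 38, s[17] = 7, s[18] = 4, s[19] = 11, s[20] = 15, s[21] = 26, s[22] = 0, s[23] = 26, s[24] = 26, s[25] = 11, s[26] = 37, s[27] = 7, s[28] = 3, s[29] = 10, s[30] = 13, s[31] = 23, s[32] = 36, s[33] = 18, s[34] = 13, s[35] = 31, s[36] = 3, s[37] = 34, s[38] = 37, s[39] = 30, s[40] = 26, s[41] = 15, s[42] = 0.
Since (s[41], s[42]) = (s[1], s[2]) = (15, 0) (two consecutive terms determine the rest), the sequence is periodic with period 40.
(812 - 1) mod 40 = 11, so s[812] = s[12] = 5.

5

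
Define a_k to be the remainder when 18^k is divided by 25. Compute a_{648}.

1

Listing terms: a_0 = 1, a_1 = 18, a_2 = 24, a_3 = 7, a_4 = 1.
The sequence repeats with period 4.
So a_{648} = a_{0 + ((648-0) mod 4)} = a_0 = 1.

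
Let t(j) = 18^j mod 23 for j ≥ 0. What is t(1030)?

We have t(0) = 1; t(1) = 18; t(2) = 2; t(3) = 13; t(4) = 4; t(5) = 3; t(6) = 8; t(7) = 6; t(8) = 16; t(9) = 12; t(10) = 9; t(11) = 1.
Since t(11) = t(0) = 1, the sequence is periodic with period 11.
(1030 - 0) mod 11 = 7, so t(1030) = t(7) = 6.

6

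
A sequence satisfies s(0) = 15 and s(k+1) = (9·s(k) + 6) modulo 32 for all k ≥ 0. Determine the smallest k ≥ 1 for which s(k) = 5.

Computing terms: s(0) = 15; s(1) = 13; s(2) = 27; s(3) = 25; s(4) = 7; s(5) = 5; s(6) = 19; s(7) = 17; s(8) = 31; s(9) = 29; s(10) = 11; s(11) = 9; s(12) = 23; s(13) = 21; s(14) = 3; s(15) = 1; s(16) = 15.
The sequence repeats with period 16.
The value 5 first appears (with k ≥ 1) at s(5).

5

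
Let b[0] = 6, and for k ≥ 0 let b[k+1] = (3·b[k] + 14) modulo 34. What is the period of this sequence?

b[0] = 6, b[1] = 32, b[2] = 8, b[3] = 4, b[4] = 26, b[5] = 24, b[6] = 18, b[7] = 0, b[8] = 14, b[9] = 22, b[10] = 12, b[11] = 16, b[12] = 28, b[13] = 30, b[14] = 2, b[15] = 20, b[16] = 6.
Since b[16] = b[0] = 6, the sequence is periodic with period 16.

16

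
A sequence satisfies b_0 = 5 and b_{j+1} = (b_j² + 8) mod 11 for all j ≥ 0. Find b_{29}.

8

Listing terms: b_0 = 5; b_1 = 0; b_2 = 8; b_3 = 6; b_4 = 0.
Since b_4 = b_1 = 0, the sequence is eventually periodic: after a pre-period of length 1 it cycles with period 3.
For j ≥ 1, b_j depends only on (j - 1) mod 3. (29 - 1) mod 3 = 1, so b_{29} = b_2 = 8.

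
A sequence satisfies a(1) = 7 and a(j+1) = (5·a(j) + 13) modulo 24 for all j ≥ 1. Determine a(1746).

0

We have a(1) = 7, a(2) = 0, a(3) = 13, a(4) = 6, a(5) = 19, a(6) = 12, a(7) = 1, a(8) = 18, a(9) = 7.
Since a(9) = a(1) = 7, the sequence is periodic with period 8.
So a(1746) = a(1 + ((1746-1) mod 8)) = a(2) = 0.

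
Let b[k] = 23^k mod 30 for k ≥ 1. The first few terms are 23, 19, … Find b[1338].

19

We have b[1] = 23, b[2] = 19, b[3] = 17, b[4] = 1, b[5] = 23.
Since b[5] = b[1] = 23, the sequence is periodic with period 4.
So b[1338] = b[1 + ((1338-1) mod 4)] = b[2] = 19.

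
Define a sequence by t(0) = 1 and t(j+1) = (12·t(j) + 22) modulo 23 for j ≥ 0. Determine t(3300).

Listing terms: t(0) = 1,  t(1) = 11,  t(2) = 16,  t(3) = 7,  t(4) = 14,  t(5) = 6,  t(6) = 2,  t(7) = 0,  t(8) = 22,  t(9) = 10,  t(10) = 4,  t(11) = 1.
Since t(11) = t(0) = 1, the sequence is periodic with period 11.
So t(3300) = t(0 + ((3300-0) mod 11)) = t(0) = 1.

1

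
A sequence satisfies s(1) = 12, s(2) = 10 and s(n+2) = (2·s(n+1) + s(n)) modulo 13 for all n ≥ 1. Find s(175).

We have s(1) = 12,  s(2) = 10,  s(3) = 6,  s(4) = 9,  s(5) = 11,  s(6) = 5,  s(7) = 8,  s(8) = 8,  s(9) = 11,  s(10) = 4,  s(11) = 6,  s(12) = 3,  s(13) = 12,  s(14) = 1,  s(15) = 1,  s(16) = 3,  s(17) = 7,  s(18) = 4,  s(19) = 2,  s(20) = 8,  s(21) = 5,  s(22) = 5,  s(23) = 2,  s(24) = 9,  s(25) = 7,  s(26) = 10,  s(27) = 1,  s(28) = 12,  s(29) = 12,  s(30) = 10.
Since (s(29), s(30)) = (s(1), s(2)) = (12, 10) (two consecutive terms determine the rest), the sequence is periodic with period 28.
(175 - 1) mod 28 = 6, so s(175) = s(7) = 8.

8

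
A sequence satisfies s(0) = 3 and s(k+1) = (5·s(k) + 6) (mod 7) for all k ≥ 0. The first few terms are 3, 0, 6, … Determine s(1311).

1

Computing terms: s(0) = 3,  s(1) = 0,  s(2) = 6,  s(3) = 1,  s(4) = 4,  s(5) = 5,  s(6) = 3.
Since s(6) = s(0) = 3, the sequence is periodic with period 6.
(1311 - 0) mod 6 = 3, so s(1311) = s(3) = 1.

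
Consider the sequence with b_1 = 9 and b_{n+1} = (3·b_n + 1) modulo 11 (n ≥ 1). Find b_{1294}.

Computing terms: b_1 = 9,  b_2 = 6,  b_3 = 8,  b_4 = 3,  b_5 = 10,  b_6 = 9.
Since b_6 = b_1 = 9, the sequence is periodic with period 5.
(1294 - 1) mod 5 = 3, so b_{1294} = b_4 = 3.

3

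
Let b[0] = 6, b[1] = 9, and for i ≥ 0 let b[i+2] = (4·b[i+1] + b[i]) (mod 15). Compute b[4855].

We have b[0] = 6; b[1] = 9; b[2] = 12; b[3] = 12; b[4] = 0; b[5] = 12; b[6] = 3; b[7] = 9; b[8] = 9; b[9] = 0; b[10] = 9; b[11] = 6; b[12] = 3; b[13] = 3; b[14] = 0; b[15] = 3; b[16] = 12; b[17] = 6; b[18] = 6; b[19] = 0; b[20] = 6; b[21] = 9.
Since (b[20], b[21]) = (b[0], b[1]) = (6, 9) (two consecutive terms determine the rest), the sequence is periodic with period 20.
(4855 - 0) mod 20 = 15, so b[4855] = b[15] = 3.

3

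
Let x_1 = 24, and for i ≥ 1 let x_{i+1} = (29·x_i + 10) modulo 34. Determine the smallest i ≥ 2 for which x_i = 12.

6

x_1 = 24; x_2 = 26; x_3 = 16; x_4 = 32; x_5 = 20; x_6 = 12; x_7 = 18; x_8 = 22; x_9 = 2; x_{10} = 0; x_{11} = 10; x_{12} = 28; x_{13} = 6; x_{14} = 14; x_{15} = 8; x_{16} = 4; x_{17} = 24.
Since x_{17} = x_1 = 24, the sequence is periodic with period 16.
The value 12 first appears (with i ≥ 2) at x_6.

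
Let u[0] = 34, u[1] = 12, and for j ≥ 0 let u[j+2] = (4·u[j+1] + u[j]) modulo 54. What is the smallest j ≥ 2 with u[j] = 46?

Computing terms: u[0] = 34, u[1] = 12, u[2] = 28, u[3] = 16, u[4] = 38, u[5] = 6, u[6] = 8, u[7] = 38, u[8] = 52, u[9] = 30, u[10] = 10, u[11] = 16, u[12] = 20, u[13] = 42, u[14] = 26, u[15] = 38, u[16] = 16, u[17] = 48, u[18] = 46, u[19] = 16, u[20] = 2, u[21] = 24, u[22] = 44, u[23] = 38, u[24] = 34, u[25] = 12.
Since (u[24], u[25]) = (u[0], u[1]) = (34, 12) (two consecutive terms determine the rest), the sequence is periodic with period 24.
The value 46 first appears (with j ≥ 2) at u[18].

18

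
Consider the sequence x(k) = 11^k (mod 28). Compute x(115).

11

x(0) = 1,  x(1) = 11,  x(2) = 9,  x(3) = 15,  x(4) = 25,  x(5) = 23,  x(6) = 1.
Since x(6) = x(0) = 1, the sequence is periodic with period 6.
So x(115) = x(0 + ((115-0) mod 6)) = x(1) = 11.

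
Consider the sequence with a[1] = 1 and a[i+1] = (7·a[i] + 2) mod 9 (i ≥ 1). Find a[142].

4

We have a[1] = 1, a[2] = 0, a[3] = 2, a[4] = 7, a[5] = 6, a[6] = 8, a[7] = 4, a[8] = 3, a[9] = 5, a[10] = 1.
Since a[10] = a[1] = 1, the sequence is periodic with period 9.
(142 - 1) mod 9 = 6, so a[142] = a[7] = 4.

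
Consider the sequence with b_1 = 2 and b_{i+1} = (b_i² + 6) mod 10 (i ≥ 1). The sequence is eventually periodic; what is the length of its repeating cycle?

3

Listing terms: b_1 = 2, b_2 = 0, b_3 = 6, b_4 = 2.
The sequence repeats with period 3.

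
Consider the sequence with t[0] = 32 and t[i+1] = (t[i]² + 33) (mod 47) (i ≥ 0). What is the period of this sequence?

4

Listing terms: t[0] = 32; t[1] = 23; t[2] = 45; t[3] = 37; t[4] = 39; t[5] = 3; t[6] = 42; t[7] = 11; t[8] = 13; t[9] = 14; t[10] = 41; t[11] = 22; t[12] = 0; t[13] = 33; t[14] = 41.
Since t[14] = t[10] = 41, the sequence is eventually periodic: after a pre-period of length 10 it cycles with period 4.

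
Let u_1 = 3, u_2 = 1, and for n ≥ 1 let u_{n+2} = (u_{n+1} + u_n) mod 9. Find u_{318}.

We have u_1 = 3; u_2 = 1; u_3 = 4; u_4 = 5; u_5 = 0; u_6 = 5; u_7 = 5; u_8 = 1; u_9 = 6; u_{10} = 7; u_{11} = 4; u_{12} = 2; u_{13} = 6; u_{14} = 8; u_{15} = 5; u_{16} = 4; u_{17} = 0; u_{18} = 4; u_{19} = 4; u_{20} = 8; u_{21} = 3; u_{22} = 2; u_{23} = 5; u_{24} = 7; u_{25} = 3; u_{26} = 1.
Since (u_{25}, u_{26}) = (u_1, u_2) = (3, 1) (two consecutive terms determine the rest), the sequence is periodic with period 24.
(318 - 1) mod 24 = 5, so u_{318} = u_6 = 5.

5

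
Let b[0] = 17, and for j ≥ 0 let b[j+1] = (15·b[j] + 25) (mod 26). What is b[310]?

We have b[0] = 17,  b[1] = 20,  b[2] = 13,  b[3] = 12,  b[4] = 23,  b[5] = 6,  b[6] = 11,  b[7] = 8,  b[8] = 15,  b[9] = 16,  b[10] = 5,  b[11] = 22,  b[12] = 17.
The sequence repeats with period 12.
(310 - 0) mod 12 = 10, so b[310] = b[10] = 5.

5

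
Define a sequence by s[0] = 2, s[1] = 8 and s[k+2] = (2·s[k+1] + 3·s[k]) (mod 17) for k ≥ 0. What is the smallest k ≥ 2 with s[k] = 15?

We have s[0] = 2, s[1] = 8, s[2] = 5, s[3] = 0, s[4] = 15, s[5] = 13, s[6] = 3, s[7] = 11, s[8] = 14, s[9] = 10, s[10] = 11, s[11] = 1, s[12] = 1, s[13] = 5, s[14] = 13, s[15] = 7, s[16] = 2, s[17] = 8.
Since (s[16], s[17]) = (s[0], s[1]) = (2, 8) (two consecutive terms determine the rest), the sequence is periodic with period 16.
The value 15 first appears (with k ≥ 2) at s[4].

4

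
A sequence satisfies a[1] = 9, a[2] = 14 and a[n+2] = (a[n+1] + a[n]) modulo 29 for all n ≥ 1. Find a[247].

We have a[1] = 9,  a[2] = 14,  a[3] = 23,  a[4] = 8,  a[5] = 2,  a[6] = 10,  a[7] = 12,  a[8] = 22,  a[9] = 5,  a[10] = 27,  a[11] = 3,  a[12] = 1,  a[13] = 4,  a[14] = 5,  a[15] = 9,  a[16] = 14.
The sequence repeats with period 14.
So a[247] = a[1 + ((247-1) mod 14)] = a[9] = 5.

5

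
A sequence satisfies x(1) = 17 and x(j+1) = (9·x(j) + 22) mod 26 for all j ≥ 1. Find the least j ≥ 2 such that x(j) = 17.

Computing terms: x(1) = 17,  x(2) = 19,  x(3) = 11,  x(4) = 17.
Since x(4) = x(1) = 17, the sequence is periodic with period 3.
The value 17 next appears (with j ≥ 2) at x(4).

4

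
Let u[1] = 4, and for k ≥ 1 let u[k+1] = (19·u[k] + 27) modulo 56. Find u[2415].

24

Computing terms: u[1] = 4, u[2] = 47, u[3] = 24, u[4] = 35, u[5] = 20, u[6] = 15, u[7] = 32, u[8] = 19, u[9] = 52, u[10] = 7, u[11] = 48, u[12] = 43, u[13] = 4.
Since u[13] = u[1] = 4, the sequence is periodic with period 12.
So u[2415] = u[1 + ((2415-1) mod 12)] = u[3] = 24.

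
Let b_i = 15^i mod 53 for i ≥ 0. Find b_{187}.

44

We have b_0 = 1, b_1 = 15, b_2 = 13, b_3 = 36, b_4 = 10, b_5 = 44, b_6 = 24, b_7 = 42, b_8 = 47, b_9 = 16, b_{10} = 28, b_{11} = 49, b_{12} = 46, b_{13} = 1.
Since b_{13} = b_0 = 1, the sequence is periodic with period 13.
So b_{187} = b_{0 + ((187-0) mod 13)} = b_5 = 44.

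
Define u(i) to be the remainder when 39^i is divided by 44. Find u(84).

9

u(1) = 39, u(2) = 25, u(3) = 7, u(4) = 9, u(5) = 43, u(6) = 5, u(7) = 19, u(8) = 37, u(9) = 35, u(10) = 1, u(11) = 39.
Since u(11) = u(1) = 39, the sequence is periodic with period 10.
(84 - 1) mod 10 = 3, so u(84) = u(4) = 9.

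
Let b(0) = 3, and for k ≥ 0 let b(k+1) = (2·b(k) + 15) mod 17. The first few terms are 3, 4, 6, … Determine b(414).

b(0) = 3, b(1) = 4, b(2) = 6, b(3) = 10, b(4) = 1, b(5) = 0, b(6) = 15, b(7) = 11, b(8) = 3.
The sequence repeats with period 8.
So b(414) = b(0 + ((414-0) mod 8)) = b(6) = 15.

15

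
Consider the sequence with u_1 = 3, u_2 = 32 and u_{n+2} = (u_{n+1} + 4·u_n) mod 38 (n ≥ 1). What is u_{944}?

36

We have u_1 = 3, u_2 = 32, u_3 = 6, u_4 = 20, u_5 = 6, u_6 = 10, u_7 = 34, u_8 = 36, u_9 = 20, u_{10} = 12, u_{11} = 16, u_{12} = 26, u_{13} = 14, u_{14} = 4, u_{15} = 22, u_{16} = 0, u_{17} = 12, u_{18} = 12, u_{19} = 22, u_{20} = 32, u_{21} = 6.
Since (u_{20}, u_{21}) = (u_2, u_3) = (32, 6) (two consecutive terms determine the rest), the sequence is eventually periodic: after a pre-period of length 1 it cycles with period 18.
For n ≥ 2, u_n depends only on (n - 2) mod 18. (944 - 2) mod 18 = 6, so u_{944} = u_8 = 36.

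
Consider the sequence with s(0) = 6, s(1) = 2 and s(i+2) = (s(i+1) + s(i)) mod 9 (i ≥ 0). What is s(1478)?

s(0) = 6, s(1) = 2, s(2) = 8, s(3) = 1, s(4) = 0, s(5) = 1, s(6) = 1, s(7) = 2, s(8) = 3, s(9) = 5, s(10) = 8, s(11) = 4, s(12) = 3, s(13) = 7, s(14) = 1, s(15) = 8, s(16) = 0, s(17) = 8, s(18) = 8, s(19) = 7, s(20) = 6, s(21) = 4, s(22) = 1, s(23) = 5, s(24) = 6, s(25) = 2.
Since (s(24), s(25)) = (s(0), s(1)) = (6, 2) (two consecutive terms determine the rest), the sequence is periodic with period 24.
So s(1478) = s(0 + ((1478-0) mod 24)) = s(14) = 1.

1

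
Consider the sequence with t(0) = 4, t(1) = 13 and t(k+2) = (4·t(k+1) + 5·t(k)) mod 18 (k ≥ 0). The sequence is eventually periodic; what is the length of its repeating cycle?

We have t(0) = 4, t(1) = 13, t(2) = 0, t(3) = 11, t(4) = 8, t(5) = 15, t(6) = 10, t(7) = 7, t(8) = 6, t(9) = 5, t(10) = 14, t(11) = 9, t(12) = 16, t(13) = 1, t(14) = 12, t(15) = 17, t(16) = 2, t(17) = 3, t(18) = 4, t(19) = 13.
Since (t(18), t(19)) = (t(0), t(1)) = (4, 13) (two consecutive terms determine the rest), the sequence is periodic with period 18.

18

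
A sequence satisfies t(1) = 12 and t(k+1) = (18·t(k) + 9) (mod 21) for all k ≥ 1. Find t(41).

We have t(1) = 12,  t(2) = 15,  t(3) = 6,  t(4) = 12.
The sequence repeats with period 3.
(41 - 1) mod 3 = 1, so t(41) = t(2) = 15.

15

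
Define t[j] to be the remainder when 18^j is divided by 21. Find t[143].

9

t[1] = 18; t[2] = 9; t[3] = 15; t[4] = 18.
The sequence repeats with period 3.
(143 - 1) mod 3 = 1, so t[143] = t[2] = 9.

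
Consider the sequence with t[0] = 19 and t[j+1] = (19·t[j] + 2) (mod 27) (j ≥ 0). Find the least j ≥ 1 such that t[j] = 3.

10

Computing terms: t[0] = 19; t[1] = 12; t[2] = 14; t[3] = 25; t[4] = 18; t[5] = 20; t[6] = 4; t[7] = 24; t[8] = 26; t[9] = 10; t[10] = 3; t[11] = 5; t[12] = 16; t[13] = 9; t[14] = 11; t[15] = 22; t[16] = 15; t[17] = 17; t[18] = 1; t[19] = 21; t[20] = 23; t[21] = 7; t[22] = 0; t[23] = 2; t[24] = 13; t[25] = 6; t[26] = 8; t[27] = 19.
The sequence repeats with period 27.
The value 3 first appears (with j ≥ 1) at t[10].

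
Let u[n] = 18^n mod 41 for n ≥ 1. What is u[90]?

u[1] = 18, u[2] = 37, u[3] = 10, u[4] = 16, u[5] = 1, u[6] = 18.
Since u[6] = u[1] = 18, the sequence is periodic with period 5.
(90 - 1) mod 5 = 4, so u[90] = u[5] = 1.

1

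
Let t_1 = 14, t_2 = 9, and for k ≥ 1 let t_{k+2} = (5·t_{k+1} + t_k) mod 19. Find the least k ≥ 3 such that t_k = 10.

Computing terms: t_1 = 14,  t_2 = 9,  t_3 = 2,  t_4 = 0,  t_5 = 2,  t_6 = 10,  t_7 = 14,  t_8 = 4,  t_9 = 15,  t_{10} = 3,  t_{11} = 11,  t_{12} = 1,  t_{13} = 16,  t_{14} = 5,  t_{15} = 3,  t_{16} = 1,  t_{17} = 8,  t_{18} = 3,  t_{19} = 4,  t_{20} = 4,  t_{21} = 5,  t_{22} = 10,  t_{23} = 17,  t_{24} = 0,  t_{25} = 17,  t_{26} = 9,  t_{27} = 5,  t_{28} = 15,  t_{29} = 4,  t_{30} = 16,  t_{31} = 8,  t_{32} = 18,  t_{33} = 3,  t_{34} = 14,  t_{35} = 16,  t_{36} = 18,  t_{37} = 11,  t_{38} = 16,  t_{39} = 15,  t_{40} = 15,  t_{41} = 14,  t_{42} = 9.
Since (t_{41}, t_{42}) = (t_1, t_2) = (14, 9) (two consecutive terms determine the rest), the sequence is periodic with period 40.
The value 10 first appears (with k ≥ 3) at t_6.

6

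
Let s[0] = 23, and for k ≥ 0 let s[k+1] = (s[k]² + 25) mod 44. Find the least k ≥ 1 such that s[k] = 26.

s[0] = 23; s[1] = 26; s[2] = 41; s[3] = 34; s[4] = 37; s[5] = 30; s[6] = 1; s[7] = 26.
Since s[7] = s[1] = 26, the sequence is eventually periodic: after a pre-period of length 1 it cycles with period 6.
The value 26 first appears (with k ≥ 1) at s[1].

1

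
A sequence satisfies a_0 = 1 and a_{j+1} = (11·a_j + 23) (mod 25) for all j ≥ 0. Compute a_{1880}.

16

a_0 = 1; a_1 = 9; a_2 = 22; a_3 = 15; a_4 = 13; a_5 = 16; a_6 = 24; a_7 = 12; a_8 = 5; a_9 = 3; a_{10} = 6; a_{11} = 14; a_{12} = 2; a_{13} = 20; a_{14} = 18; a_{15} = 21; a_{16} = 4; a_{17} = 17; a_{18} = 10; a_{19} = 8; a_{20} = 11; a_{21} = 19; a_{22} = 7; a_{23} = 0; a_{24} = 23; a_{25} = 1.
The sequence repeats with period 25.
So a_{1880} = a_{0 + ((1880-0) mod 25)} = a_5 = 16.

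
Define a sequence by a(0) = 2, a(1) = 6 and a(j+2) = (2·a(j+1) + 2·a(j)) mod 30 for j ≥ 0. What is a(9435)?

14

a(0) = 2; a(1) = 6; a(2) = 16; a(3) = 14; a(4) = 0; a(5) = 28; a(6) = 26; a(7) = 18; a(8) = 28; a(9) = 2; a(10) = 0; a(11) = 4; a(12) = 8; a(13) = 24; a(14) = 4; a(15) = 26; a(16) = 0; a(17) = 22; a(18) = 14; a(19) = 12; a(20) = 22; a(21) = 8; a(22) = 0; a(23) = 16; a(24) = 2; a(25) = 6.
The sequence repeats with period 24.
(9435 - 0) mod 24 = 3, so a(9435) = a(3) = 14.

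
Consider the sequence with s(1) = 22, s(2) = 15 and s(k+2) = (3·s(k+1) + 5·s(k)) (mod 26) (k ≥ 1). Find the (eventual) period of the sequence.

12

Computing terms: s(1) = 22, s(2) = 15, s(3) = 25, s(4) = 20, s(5) = 3, s(6) = 5, s(7) = 4, s(8) = 11, s(9) = 1, s(10) = 6, s(11) = 23, s(12) = 21, s(13) = 22, s(14) = 15.
Since (s(13), s(14)) = (s(1), s(2)) = (22, 15) (two consecutive terms determine the rest), the sequence is periodic with period 12.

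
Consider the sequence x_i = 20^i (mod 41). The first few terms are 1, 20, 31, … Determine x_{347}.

Listing terms: x_0 = 1,  x_1 = 20,  x_2 = 31,  x_3 = 5,  x_4 = 18,  x_5 = 32,  x_6 = 25,  x_7 = 8,  x_8 = 37,  x_9 = 2,  x_{10} = 40,  x_{11} = 21,  x_{12} = 10,  x_{13} = 36,  x_{14} = 23,  x_{15} = 9,  x_{16} = 16,  x_{17} = 33,  x_{18} = 4,  x_{19} = 39,  x_{20} = 1.
The sequence repeats with period 20.
So x_{347} = x_{0 + ((347-0) mod 20)} = x_7 = 8.

8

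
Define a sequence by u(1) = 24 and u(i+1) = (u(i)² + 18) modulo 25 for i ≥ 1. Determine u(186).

We have u(1) = 24; u(2) = 19; u(3) = 4; u(4) = 9; u(5) = 24.
The sequence repeats with period 4.
(186 - 1) mod 4 = 1, so u(186) = u(2) = 19.

19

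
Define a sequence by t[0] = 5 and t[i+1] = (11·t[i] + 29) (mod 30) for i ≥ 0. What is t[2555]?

t[0] = 5, t[1] = 24, t[2] = 23, t[3] = 12, t[4] = 11, t[5] = 0, t[6] = 29, t[7] = 18, t[8] = 17, t[9] = 6, t[10] = 5.
Since t[10] = t[0] = 5, the sequence is periodic with period 10.
So t[2555] = t[0 + ((2555-0) mod 10)] = t[5] = 0.

0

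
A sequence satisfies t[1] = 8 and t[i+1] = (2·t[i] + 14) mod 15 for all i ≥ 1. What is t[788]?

12

We have t[1] = 8; t[2] = 0; t[3] = 14; t[4] = 12; t[5] = 8.
Since t[5] = t[1] = 8, the sequence is periodic with period 4.
(788 - 1) mod 4 = 3, so t[788] = t[4] = 12.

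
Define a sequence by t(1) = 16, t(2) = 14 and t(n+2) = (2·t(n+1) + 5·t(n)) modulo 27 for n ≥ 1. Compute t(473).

5

Computing terms: t(1) = 16,  t(2) = 14,  t(3) = 0,  t(4) = 16,  t(5) = 5,  t(6) = 9,  t(7) = 16,  t(8) = 23,  t(9) = 18,  t(10) = 16,  t(11) = 14.
Since (t(10), t(11)) = (t(1), t(2)) = (16, 14) (two consecutive terms determine the rest), the sequence is periodic with period 9.
So t(473) = t(1 + ((473-1) mod 9)) = t(5) = 5.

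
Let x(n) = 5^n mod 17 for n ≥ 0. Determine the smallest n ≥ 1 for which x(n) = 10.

Listing terms: x(0) = 1, x(1) = 5, x(2) = 8, x(3) = 6, x(4) = 13, x(5) = 14, x(6) = 2, x(7) = 10, x(8) = 16, x(9) = 12, x(10) = 9, x(11) = 11, x(12) = 4, x(13) = 3, x(14) = 15, x(15) = 7, x(16) = 1.
The sequence repeats with period 16.
The value 10 first appears (with n ≥ 1) at x(7).

7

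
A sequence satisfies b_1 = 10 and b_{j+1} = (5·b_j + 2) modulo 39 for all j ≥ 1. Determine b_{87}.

We have b_1 = 10, b_2 = 13, b_3 = 28, b_4 = 25, b_5 = 10.
Since b_5 = b_1 = 10, the sequence is periodic with period 4.
(87 - 1) mod 4 = 2, so b_{87} = b_3 = 28.

28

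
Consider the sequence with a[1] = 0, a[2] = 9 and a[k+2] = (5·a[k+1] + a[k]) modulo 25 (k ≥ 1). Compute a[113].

20

Listing terms: a[1] = 0, a[2] = 9, a[3] = 20, a[4] = 9, a[5] = 15, a[6] = 9, a[7] = 10, a[8] = 9, a[9] = 5, a[10] = 9, a[11] = 0, a[12] = 9.
The sequence repeats with period 10.
So a[113] = a[1 + ((113-1) mod 10)] = a[3] = 20.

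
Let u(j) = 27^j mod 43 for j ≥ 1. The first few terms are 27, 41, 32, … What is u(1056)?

We have u(1) = 27; u(2) = 41; u(3) = 32; u(4) = 4; u(5) = 22; u(6) = 35; u(7) = 42; u(8) = 16; u(9) = 2; u(10) = 11; u(11) = 39; u(12) = 21; u(13) = 8; u(14) = 1; u(15) = 27.
Since u(15) = u(1) = 27, the sequence is periodic with period 14.
(1056 - 1) mod 14 = 5, so u(1056) = u(6) = 35.

35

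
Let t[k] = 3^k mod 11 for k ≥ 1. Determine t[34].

4

t[1] = 3,  t[2] = 9,  t[3] = 5,  t[4] = 4,  t[5] = 1,  t[6] = 3.
The sequence repeats with period 5.
So t[34] = t[1 + ((34-1) mod 5)] = t[4] = 4.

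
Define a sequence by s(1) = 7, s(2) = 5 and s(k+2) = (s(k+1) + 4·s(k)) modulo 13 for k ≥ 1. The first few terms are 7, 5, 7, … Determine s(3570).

We have s(1) = 7,  s(2) = 5,  s(3) = 7,  s(4) = 1,  s(5) = 3,  s(6) = 7,  s(7) = 6,  s(8) = 8,  s(9) = 6,  s(10) = 12,  s(11) = 10,  s(12) = 6,  s(13) = 7,  s(14) = 5.
The sequence repeats with period 12.
So s(3570) = s(1 + ((3570-1) mod 12)) = s(6) = 7.

7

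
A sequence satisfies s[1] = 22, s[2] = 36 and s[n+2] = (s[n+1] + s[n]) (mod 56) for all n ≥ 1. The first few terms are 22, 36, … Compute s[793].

Computing terms: s[1] = 22, s[2] = 36, s[3] = 2, s[4] = 38, s[5] = 40, s[6] = 22, s[7] = 6, s[8] = 28, s[9] = 34, s[10] = 6, s[11] = 40, s[12] = 46, s[13] = 30, s[14] = 20, s[15] = 50, s[16] = 14, s[17] = 8, s[18] = 22, s[19] = 30, s[20] = 52, s[21] = 26, s[22] = 22, s[23] = 48, s[24] = 14, s[25] = 6, s[26] = 20, s[27] = 26, s[28] = 46, s[29] = 16, s[30] = 6, s[31] = 22, s[32] = 28, s[33] = 50, s[34] = 22, s[35] = 16, s[36] = 38, s[37] = 54, s[38] = 36, s[39] = 34, s[40] = 14, s[41] = 48, s[42] = 6, s[43] = 54, s[44] = 4, s[45] = 2, s[46] = 6, s[47] = 8, s[48] = 14, s[49] = 22, s[50] = 36.
Since (s[49], s[50]) = (s[1], s[2]) = (22, 36) (two consecutive terms determine the rest), the sequence is periodic with period 48.
So s[793] = s[1 + ((793-1) mod 48)] = s[25] = 6.

6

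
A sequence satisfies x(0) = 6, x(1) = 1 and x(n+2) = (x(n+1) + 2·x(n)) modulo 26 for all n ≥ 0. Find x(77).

19

x(0) = 6, x(1) = 1, x(2) = 13, x(3) = 15, x(4) = 15, x(5) = 19, x(6) = 23, x(7) = 9, x(8) = 3, x(9) = 21, x(10) = 1, x(11) = 17, x(12) = 19, x(13) = 1, x(14) = 13.
Since (x(13), x(14)) = (x(1), x(2)) = (1, 13) (two consecutive terms determine the rest), the sequence is eventually periodic: after a pre-period of length 1 it cycles with period 12.
For n ≥ 1, x(n) depends only on (n - 1) mod 12. (77 - 1) mod 12 = 4, so x(77) = x(5) = 19.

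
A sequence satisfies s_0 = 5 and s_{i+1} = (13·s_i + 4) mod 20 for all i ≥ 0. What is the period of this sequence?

Computing terms: s_0 = 5; s_1 = 9; s_2 = 1; s_3 = 17; s_4 = 5.
The sequence repeats with period 4.

4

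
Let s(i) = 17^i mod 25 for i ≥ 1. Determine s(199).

Computing terms: s(1) = 17, s(2) = 14, s(3) = 13, s(4) = 21, s(5) = 7, s(6) = 19, s(7) = 23, s(8) = 16, s(9) = 22, s(10) = 24, s(11) = 8, s(12) = 11, s(13) = 12, s(14) = 4, s(15) = 18, s(16) = 6, s(17) = 2, s(18) = 9, s(19) = 3, s(20) = 1, s(21) = 17.
Since s(21) = s(1) = 17, the sequence is periodic with period 20.
So s(199) = s(1 + ((199-1) mod 20)) = s(19) = 3.

3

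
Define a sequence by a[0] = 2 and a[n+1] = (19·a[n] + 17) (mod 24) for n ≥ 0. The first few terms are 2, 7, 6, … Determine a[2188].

10

Computing terms: a[0] = 2, a[1] = 7, a[2] = 6, a[3] = 11, a[4] = 10, a[5] = 15, a[6] = 14, a[7] = 19, a[8] = 18, a[9] = 23, a[10] = 22, a[11] = 3, a[12] = 2.
The sequence repeats with period 12.
(2188 - 0) mod 12 = 4, so a[2188] = a[4] = 10.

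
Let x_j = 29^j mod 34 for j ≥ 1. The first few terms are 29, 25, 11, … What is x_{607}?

Computing terms: x_1 = 29; x_2 = 25; x_3 = 11; x_4 = 13; x_5 = 3; x_6 = 19; x_7 = 7; x_8 = 33; x_9 = 5; x_{10} = 9; x_{11} = 23; x_{12} = 21; x_{13} = 31; x_{14} = 15; x_{15} = 27; x_{16} = 1; x_{17} = 29.
The sequence repeats with period 16.
(607 - 1) mod 16 = 14, so x_{607} = x_{15} = 27.

27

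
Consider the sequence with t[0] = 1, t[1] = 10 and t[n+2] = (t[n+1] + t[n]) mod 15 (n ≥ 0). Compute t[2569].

1

Listing terms: t[0] = 1, t[1] = 10, t[2] = 11, t[3] = 6, t[4] = 2, t[5] = 8, t[6] = 10, t[7] = 3, t[8] = 13, t[9] = 1, t[10] = 14, t[11] = 0, t[12] = 14, t[13] = 14, t[14] = 13, t[15] = 12, t[16] = 10, t[17] = 7, t[18] = 2, t[19] = 9, t[20] = 11, t[21] = 5, t[22] = 1, t[23] = 6, t[24] = 7, t[25] = 13, t[26] = 5, t[27] = 3, t[28] = 8, t[29] = 11, t[30] = 4, t[31] = 0, t[32] = 4, t[33] = 4, t[34] = 8, t[35] = 12, t[36] = 5, t[37] = 2, t[38] = 7, t[39] = 9, t[40] = 1, t[41] = 10.
The sequence repeats with period 40.
(2569 - 0) mod 40 = 9, so t[2569] = t[9] = 1.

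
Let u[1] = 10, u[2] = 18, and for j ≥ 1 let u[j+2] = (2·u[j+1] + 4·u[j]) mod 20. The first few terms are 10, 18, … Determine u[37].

8

u[1] = 10, u[2] = 18, u[3] = 16, u[4] = 4, u[5] = 12, u[6] = 0, u[7] = 8, u[8] = 16, u[9] = 4.
Since (u[8], u[9]) = (u[3], u[4]) = (16, 4) (two consecutive terms determine the rest), the sequence is eventually periodic: after a pre-period of length 2 it cycles with period 5.
For j ≥ 3, u[j] depends only on (j - 3) mod 5. (37 - 3) mod 5 = 4, so u[37] = u[7] = 8.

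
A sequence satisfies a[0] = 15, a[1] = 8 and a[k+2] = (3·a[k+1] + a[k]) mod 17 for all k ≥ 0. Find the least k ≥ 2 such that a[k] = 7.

a[0] = 15, a[1] = 8, a[2] = 5, a[3] = 6, a[4] = 6, a[5] = 7, a[6] = 10, a[7] = 3, a[8] = 2, a[9] = 9, a[10] = 12, a[11] = 11, a[12] = 11, a[13] = 10, a[14] = 7, a[15] = 14, a[16] = 15, a[17] = 8.
Since (a[16], a[17]) = (a[0], a[1]) = (15, 8) (two consecutive terms determine the rest), the sequence is periodic with period 16.
The value 7 first appears (with k ≥ 2) at a[5].

5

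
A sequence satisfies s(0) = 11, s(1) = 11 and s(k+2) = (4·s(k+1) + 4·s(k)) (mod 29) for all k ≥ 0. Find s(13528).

21

s(0) = 11, s(1) = 11, s(2) = 1, s(3) = 19, s(4) = 22, s(5) = 19, s(6) = 19, s(7) = 7, s(8) = 17, s(9) = 9, s(10) = 17, s(11) = 17, s(12) = 20, s(13) = 3, s(14) = 5, s(15) = 3, s(16) = 3, s(17) = 24, s(18) = 21, s(19) = 6, s(20) = 21, s(21) = 21, s(22) = 23, s(23) = 2, s(24) = 13, s(25) = 2, s(26) = 2, s(27) = 16, s(28) = 14, s(29) = 4, s(30) = 14, s(31) = 14, s(32) = 25, s(33) = 11, s(34) = 28, s(35) = 11, s(36) = 11.
The sequence repeats with period 35.
(13528 - 0) mod 35 = 18, so s(13528) = s(18) = 21.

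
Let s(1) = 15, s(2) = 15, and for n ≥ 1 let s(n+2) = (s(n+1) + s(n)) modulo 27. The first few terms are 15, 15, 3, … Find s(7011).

We have s(1) = 15, s(2) = 15, s(3) = 3, s(4) = 18, s(5) = 21, s(6) = 12, s(7) = 6, s(8) = 18, s(9) = 24, s(10) = 15, s(11) = 12, s(12) = 0, s(13) = 12, s(14) = 12, s(15) = 24, s(16) = 9, s(17) = 6, s(18) = 15, s(19) = 21, s(20) = 9, s(21) = 3, s(22) = 12, s(23) = 15, s(24) = 0, s(25) = 15, s(26) = 15.
Since (s(25), s(26)) = (s(1), s(2)) = (15, 15) (two consecutive terms determine the rest), the sequence is periodic with period 24.
So s(7011) = s(1 + ((7011-1) mod 24)) = s(3) = 3.

3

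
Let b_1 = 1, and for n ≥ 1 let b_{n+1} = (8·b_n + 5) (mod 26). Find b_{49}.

1

We have b_1 = 1, b_2 = 13, b_3 = 5, b_4 = 19, b_5 = 1.
The sequence repeats with period 4.
So b_{49} = b_{1 + ((49-1) mod 4)} = b_1 = 1.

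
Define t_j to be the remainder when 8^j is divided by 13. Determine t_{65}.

8

Listing terms: t_1 = 8; t_2 = 12; t_3 = 5; t_4 = 1; t_5 = 8.
Since t_5 = t_1 = 8, the sequence is periodic with period 4.
(65 - 1) mod 4 = 0, so t_{65} = t_1 = 8.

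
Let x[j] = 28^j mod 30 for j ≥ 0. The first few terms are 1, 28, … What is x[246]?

Listing terms: x[0] = 1; x[1] = 28; x[2] = 4; x[3] = 22; x[4] = 16; x[5] = 28.
Since x[5] = x[1] = 28, the sequence is eventually periodic: after a pre-period of length 1 it cycles with period 4.
For j ≥ 1, x[j] depends only on (j - 1) mod 4. (246 - 1) mod 4 = 1, so x[246] = x[2] = 4.

4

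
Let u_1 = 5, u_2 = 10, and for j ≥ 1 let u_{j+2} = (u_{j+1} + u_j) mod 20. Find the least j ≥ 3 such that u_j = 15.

Computing terms: u_1 = 5; u_2 = 10; u_3 = 15; u_4 = 5; u_5 = 0; u_6 = 5; u_7 = 5; u_8 = 10.
The sequence repeats with period 6.
The value 15 first appears (with j ≥ 3) at u_3.

3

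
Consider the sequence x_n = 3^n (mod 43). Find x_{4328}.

9

x_0 = 1, x_1 = 3, x_2 = 9, x_3 = 27, x_4 = 38, x_5 = 28, x_6 = 41, x_7 = 37, x_8 = 25, x_9 = 32, x_{10} = 10, x_{11} = 30, x_{12} = 4, x_{13} = 12, x_{14} = 36, x_{15} = 22, x_{16} = 23, x_{17} = 26, x_{18} = 35, x_{19} = 19, x_{20} = 14, x_{21} = 42, x_{22} = 40, x_{23} = 34, x_{24} = 16, x_{25} = 5, x_{26} = 15, x_{27} = 2, x_{28} = 6, x_{29} = 18, x_{30} = 11, x_{31} = 33, x_{32} = 13, x_{33} = 39, x_{34} = 31, x_{35} = 7, x_{36} = 21, x_{37} = 20, x_{38} = 17, x_{39} = 8, x_{40} = 24, x_{41} = 29, x_{42} = 1.
Since x_{42} = x_0 = 1, the sequence is periodic with period 42.
So x_{4328} = x_{0 + ((4328-0) mod 42)} = x_2 = 9.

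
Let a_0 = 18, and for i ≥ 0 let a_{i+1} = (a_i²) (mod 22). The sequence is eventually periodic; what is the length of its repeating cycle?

4

We have a_0 = 18, a_1 = 16, a_2 = 14, a_3 = 20, a_4 = 4, a_5 = 16.
Since a_5 = a_1 = 16, the sequence is eventually periodic: after a pre-period of length 1 it cycles with period 4.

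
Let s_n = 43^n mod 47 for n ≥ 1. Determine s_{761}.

31

We have s_1 = 43,  s_2 = 16,  s_3 = 30,  s_4 = 21,  s_5 = 10,  s_6 = 7,  s_7 = 19,  s_8 = 18,  s_9 = 22,  s_{10} = 6,  s_{11} = 23,  s_{12} = 2,  s_{13} = 39,  s_{14} = 32,  s_{15} = 13,  s_{16} = 42,  s_{17} = 20,  s_{18} = 14,  s_{19} = 38,  s_{20} = 36,  s_{21} = 44,  s_{22} = 12,  s_{23} = 46,  s_{24} = 4,  s_{25} = 31,  s_{26} = 17,  s_{27} = 26,  s_{28} = 37,  s_{29} = 40,  s_{30} = 28,  s_{31} = 29,  s_{32} = 25,  s_{33} = 41,  s_{34} = 24,  s_{35} = 45,  s_{36} = 8,  s_{37} = 15,  s_{38} = 34,  s_{39} = 5,  s_{40} = 27,  s_{41} = 33,  s_{42} = 9,  s_{43} = 11,  s_{44} = 3,  s_{45} = 35,  s_{46} = 1,  s_{47} = 43.
The sequence repeats with period 46.
So s_{761} = s_{1 + ((761-1) mod 46)} = s_{25} = 31.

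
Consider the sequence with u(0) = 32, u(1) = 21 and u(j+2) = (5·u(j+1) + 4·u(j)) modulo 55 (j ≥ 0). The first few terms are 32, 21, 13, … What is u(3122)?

We have u(0) = 32,  u(1) = 21,  u(2) = 13,  u(3) = 39,  u(4) = 27,  u(5) = 16,  u(6) = 23,  u(7) = 14,  u(8) = 52,  u(9) = 41,  u(10) = 28,  u(11) = 29,  u(12) = 37,  u(13) = 26,  u(14) = 3,  u(15) = 9,  u(16) = 2,  u(17) = 46,  u(18) = 18,  u(19) = 54,  u(20) = 12,  u(21) = 1,  u(22) = 53,  u(23) = 49,  u(24) = 17,  u(25) = 6,  u(26) = 43,  u(27) = 19,  u(28) = 47,  u(29) = 36,  u(30) = 38,  u(31) = 4,  u(32) = 7,  u(33) = 51,  u(34) = 8,  u(35) = 24,  u(36) = 42,  u(37) = 31,  u(38) = 48,  u(39) = 34,  u(40) = 32,  u(41) = 21.
Since (u(40), u(41)) = (u(0), u(1)) = (32, 21) (two consecutive terms determine the rest), the sequence is periodic with period 40.
So u(3122) = u(0 + ((3122-0) mod 40)) = u(2) = 13.

13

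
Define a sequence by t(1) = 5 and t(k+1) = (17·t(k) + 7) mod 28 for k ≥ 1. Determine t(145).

5

We have t(1) = 5; t(2) = 8; t(3) = 3; t(4) = 2; t(5) = 13; t(6) = 4; t(7) = 19; t(8) = 22; t(9) = 17; t(10) = 16; t(11) = 27; t(12) = 18; t(13) = 5.
Since t(13) = t(1) = 5, the sequence is periodic with period 12.
So t(145) = t(1 + ((145-1) mod 12)) = t(1) = 5.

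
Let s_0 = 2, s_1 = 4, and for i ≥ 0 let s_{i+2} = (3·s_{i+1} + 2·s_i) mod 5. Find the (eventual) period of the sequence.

24

We have s_0 = 2; s_1 = 4; s_2 = 1; s_3 = 1; s_4 = 0; s_5 = 2; s_6 = 1; s_7 = 2; s_8 = 3; s_9 = 3; s_{10} = 0; s_{11} = 1; s_{12} = 3; s_{13} = 1; s_{14} = 4; s_{15} = 4; s_{16} = 0; s_{17} = 3; s_{18} = 4; s_{19} = 3; s_{20} = 2; s_{21} = 2; s_{22} = 0; s_{23} = 4; s_{24} = 2; s_{25} = 4.
The sequence repeats with period 24.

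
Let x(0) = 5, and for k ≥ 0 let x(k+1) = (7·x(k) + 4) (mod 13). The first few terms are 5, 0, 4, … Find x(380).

12

x(0) = 5; x(1) = 0; x(2) = 4; x(3) = 6; x(4) = 7; x(5) = 1; x(6) = 11; x(7) = 3; x(8) = 12; x(9) = 10; x(10) = 9; x(11) = 2; x(12) = 5.
The sequence repeats with period 12.
(380 - 0) mod 12 = 8, so x(380) = x(8) = 12.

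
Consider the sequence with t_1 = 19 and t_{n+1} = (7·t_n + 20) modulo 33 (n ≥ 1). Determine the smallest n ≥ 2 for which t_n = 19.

We have t_1 = 19; t_2 = 21; t_3 = 2; t_4 = 1; t_5 = 27; t_6 = 11; t_7 = 31; t_8 = 6; t_9 = 29; t_{10} = 25; t_{11} = 30; t_{12} = 32; t_{13} = 13; t_{14} = 12; t_{15} = 5; t_{16} = 22; t_{17} = 9; t_{18} = 17; t_{19} = 7; t_{20} = 3; t_{21} = 8; t_{22} = 10; t_{23} = 24; t_{24} = 23; t_{25} = 16; t_{26} = 0; t_{27} = 20; t_{28} = 28; t_{29} = 18; t_{30} = 14; t_{31} = 19.
The sequence repeats with period 30.
The value 19 next appears (with n ≥ 2) at t_{31}.

31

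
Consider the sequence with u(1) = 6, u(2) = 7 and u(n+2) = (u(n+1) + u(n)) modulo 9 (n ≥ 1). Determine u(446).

2

We have u(1) = 6,  u(2) = 7,  u(3) = 4,  u(4) = 2,  u(5) = 6,  u(6) = 8,  u(7) = 5,  u(8) = 4,  u(9) = 0,  u(10) = 4,  u(11) = 4,  u(12) = 8,  u(13) = 3,  u(14) = 2,  u(15) = 5,  u(16) = 7,  u(17) = 3,  u(18) = 1,  u(19) = 4,  u(20) = 5,  u(21) = 0,  u(22) = 5,  u(23) = 5,  u(24) = 1,  u(25) = 6,  u(26) = 7.
Since (u(25), u(26)) = (u(1), u(2)) = (6, 7) (two consecutive terms determine the rest), the sequence is periodic with period 24.
(446 - 1) mod 24 = 13, so u(446) = u(14) = 2.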